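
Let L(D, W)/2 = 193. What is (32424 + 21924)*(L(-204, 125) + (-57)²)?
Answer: 197554980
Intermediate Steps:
L(D, W) = 386 (L(D, W) = 2*193 = 386)
(32424 + 21924)*(L(-204, 125) + (-57)²) = (32424 + 21924)*(386 + (-57)²) = 54348*(386 + 3249) = 54348*3635 = 197554980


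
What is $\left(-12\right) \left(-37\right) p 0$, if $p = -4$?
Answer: $0$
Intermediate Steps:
$\left(-12\right) \left(-37\right) p 0 = \left(-12\right) \left(-37\right) \left(\left(-4\right) 0\right) = 444 \cdot 0 = 0$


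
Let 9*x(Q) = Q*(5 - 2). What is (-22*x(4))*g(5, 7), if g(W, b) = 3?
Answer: -88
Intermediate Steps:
x(Q) = Q/3 (x(Q) = (Q*(5 - 2))/9 = (Q*3)/9 = (3*Q)/9 = Q/3)
(-22*x(4))*g(5, 7) = -22*4/3*3 = -88/3*3 = -88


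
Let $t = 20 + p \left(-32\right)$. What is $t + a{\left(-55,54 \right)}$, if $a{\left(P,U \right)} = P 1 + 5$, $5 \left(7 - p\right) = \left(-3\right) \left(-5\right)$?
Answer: $-158$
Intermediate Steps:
$p = 4$ ($p = 7 - \frac{\left(-3\right) \left(-5\right)}{5} = 7 - 3 = 4$)
$a{\left(P,U \right)} = 5 + P$ ($a{\left(P,U \right)} = P + 5 = 5 + P$)
$t = -108$ ($t = 20 + 4 \left(-32\right) = 20 - 128 = -108$)
$t + a{\left(-55,54 \right)} = -108 + \left(5 - 55\right) = -108 - 50 = -158$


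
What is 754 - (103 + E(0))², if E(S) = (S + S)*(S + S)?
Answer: -9855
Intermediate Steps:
E(S) = 4*S² (E(S) = (2*S)*(2*S) = 4*S²)
754 - (103 + E(0))² = 754 - (103 + 4*0²)² = 754 - (103 + 4*0)² = 754 - (103 + 0)² = 754 - 1*103² = 754 - 1*10609 = 754 - 10609 = -9855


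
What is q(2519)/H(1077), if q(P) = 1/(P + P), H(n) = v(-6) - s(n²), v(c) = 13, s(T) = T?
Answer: -1/5843656808 ≈ -1.7113e-10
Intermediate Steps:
H(n) = 13 - n²
q(P) = 1/(2*P)
q(2519)/H(1077) = ((½)/2519)/(13 - 1*1077²) = ((½)*(1/2519))/(13 - 1*1159929) = 1/(5038*(13 - 1159929)) = (1/5038)/(-1159916) = (1/5038)*(-1/1159916) = -1/5843656808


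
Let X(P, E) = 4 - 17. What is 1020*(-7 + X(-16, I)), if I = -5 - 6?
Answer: -20400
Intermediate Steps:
I = -11
X(P, E) = -13
1020*(-7 + X(-16, I)) = 1020*(-7 - 13) = 1020*(-20) = -20400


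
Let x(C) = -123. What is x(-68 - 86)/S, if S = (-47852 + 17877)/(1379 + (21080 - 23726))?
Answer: -155841/29975 ≈ -5.1990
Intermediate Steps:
S = 29975/1267 (S = -29975/(1379 - 2646) = -29975/(-1267) = -29975*(-1/1267) = 29975/1267 ≈ 23.658)
x(-68 - 86)/S = -123/29975/1267 = -123*1267/29975 = -155841/29975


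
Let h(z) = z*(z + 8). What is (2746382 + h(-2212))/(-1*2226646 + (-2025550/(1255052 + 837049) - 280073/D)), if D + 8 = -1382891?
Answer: -22050628439629082370/6442055111038636231 ≈ -3.4229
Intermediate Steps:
D = -1382899 (D = -8 - 1382891 = -1382899)
h(z) = z*(8 + z)
(2746382 + h(-2212))/(-1*2226646 + (-2025550/(1255052 + 837049) - 280073/D)) = (2746382 - 2212*(8 - 2212))/(-1*2226646 + (-2025550/(1255052 + 837049) - 280073/(-1382899))) = (2746382 - 2212*(-2204))/(-2226646 + (-2025550/2092101 - 280073*(-1/1382899))) = (2746382 + 4875248)/(-2226646 + (-2025550*1/2092101 + 280073/1382899)) = 7621630/(-2226646 + (-2025550/2092101 + 280073/1382899)) = 7621630/(-2226646 - 2215190066077/2893164380799) = 7621630/(-6442055111038636231/2893164380799) = 7621630*(-2893164380799/6442055111038636231) = -22050628439629082370/6442055111038636231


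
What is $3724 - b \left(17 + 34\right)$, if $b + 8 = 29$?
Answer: $2653$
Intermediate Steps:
$b = 21$ ($b = -8 + 29 = 21$)
$3724 - b \left(17 + 34\right) = 3724 - 21 \left(17 + 34\right) = 3724 - 21 \cdot 51 = 3724 - 1071 = 2653$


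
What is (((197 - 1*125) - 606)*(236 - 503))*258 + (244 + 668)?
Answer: 36786036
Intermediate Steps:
(((197 - 1*125) - 606)*(236 - 503))*258 + (244 + 668) = (((197 - 125) - 606)*(-267))*258 + 912 = ((72 - 606)*(-267))*258 + 912 = -534*(-267)*258 + 912 = 142578*258 + 912 = 36785124 + 912 = 36786036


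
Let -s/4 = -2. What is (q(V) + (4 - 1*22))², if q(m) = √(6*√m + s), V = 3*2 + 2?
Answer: 4*(9 - √(2 + 3*√2))² ≈ 169.08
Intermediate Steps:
s = 8 (s = -4*(-2) = 8)
V = 8 (V = 6 + 2 = 8)
q(m) = √(8 + 6*√m) (q(m) = √(6*√m + 8) = √(8 + 6*√m))
(q(V) + (4 - 1*22))² = (√(8 + 6*√8) + (4 - 1*22))² = (√(8 + 6*(2*√2)) + (4 - 22))² = (√(8 + 12*√2) - 18)² = (-18 + √(8 + 12*√2))²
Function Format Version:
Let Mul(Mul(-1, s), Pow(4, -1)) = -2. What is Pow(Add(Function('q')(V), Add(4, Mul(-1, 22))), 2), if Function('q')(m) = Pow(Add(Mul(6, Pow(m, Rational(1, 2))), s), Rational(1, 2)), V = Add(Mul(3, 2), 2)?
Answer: Mul(4, Pow(Add(9, Mul(-1, Pow(Add(2, Mul(3, Pow(2, Rational(1, 2)))), Rational(1, 2)))), 2)) ≈ 169.08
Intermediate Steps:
s = 8 (s = Mul(-4, -2) = 8)
V = 8 (V = Add(6, 2) = 8)
Function('q')(m) = Pow(Add(8, Mul(6, Pow(m, Rational(1, 2)))), Rational(1, 2)) (Function('q')(m) = Pow(Add(Mul(6, Pow(m, Rational(1, 2))), 8), Rational(1, 2)) = Pow(Add(8, Mul(6, Pow(m, Rational(1, 2)))), Rational(1, 2)))
Pow(Add(Function('q')(V), Add(4, Mul(-1, 22))), 2) = Pow(Add(Pow(Add(8, Mul(6, Pow(8, Rational(1, 2)))), Rational(1, 2)), Add(4, Mul(-1, 22))), 2) = Pow(Add(Pow(Add(8, Mul(6, Mul(2, Pow(2, Rational(1, 2))))), Rational(1, 2)), Add(4, -22)), 2) = Pow(Add(Pow(Add(8, Mul(12, Pow(2, Rational(1, 2)))), Rational(1, 2)), -18), 2) = Pow(Add(-18, Pow(Add(8, Mul(12, Pow(2, Rational(1, 2)))), Rational(1, 2))), 2)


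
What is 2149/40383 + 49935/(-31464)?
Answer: -30935063/20168424 ≈ -1.5338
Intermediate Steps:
2149/40383 + 49935/(-31464) = 2149*(1/40383) + 49935*(-1/31464) = 307/5769 - 16645/10488 = -30935063/20168424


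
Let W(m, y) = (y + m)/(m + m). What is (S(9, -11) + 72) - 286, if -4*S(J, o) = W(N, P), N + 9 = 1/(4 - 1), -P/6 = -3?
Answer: -11121/52 ≈ -213.87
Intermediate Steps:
P = 18 (P = -6*(-3) = 18)
N = -26/3 (N = -9 + 1/(4 - 1) = -9 + 1/3 = -26/3 ≈ -8.6667)
W(m, y) = (m + y)/(2*m) (W(m, y) = (m + y)/((2*m)) = (m + y)*(1/(2*m)) = (m + y)/(2*m))
S(J, o) = 7/52 (S(J, o) = -(-26/3 + 18)/(8*(-26/3)) = -(-3)*28/(8*26*3) = -1/4*(-7/13) = 7/52)
(S(9, -11) + 72) - 286 = (7/52 + 72) - 286 = 3751/52 - 286 = -11121/52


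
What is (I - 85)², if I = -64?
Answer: 22201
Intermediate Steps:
(I - 85)² = (-64 - 85)² = (-149)² = 22201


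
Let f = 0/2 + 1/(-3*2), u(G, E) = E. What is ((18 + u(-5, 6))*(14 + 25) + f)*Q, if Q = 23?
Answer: 129145/6 ≈ 21524.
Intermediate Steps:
f = -1/6 (f = 0*(1/2) + 1/(-6) = 0 + 1*(-1/6) = 0 - 1/6 = -1/6 ≈ -0.16667)
((18 + u(-5, 6))*(14 + 25) + f)*Q = ((18 + 6)*(14 + 25) - 1/6)*23 = (24*39 - 1/6)*23 = (936 - 1/6)*23 = (5615/6)*23 = 129145/6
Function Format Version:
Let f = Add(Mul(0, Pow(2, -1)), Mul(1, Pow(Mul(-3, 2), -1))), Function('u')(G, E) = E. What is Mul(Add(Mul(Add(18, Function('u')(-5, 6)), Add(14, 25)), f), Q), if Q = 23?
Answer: Rational(129145, 6) ≈ 21524.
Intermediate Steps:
f = Rational(-1, 6) (f = Add(Mul(0, Rational(1, 2)), Mul(1, Pow(-6, -1))) = Add(0, Mul(1, Rational(-1, 6))) = Add(0, Rational(-1, 6)) = Rational(-1, 6) ≈ -0.16667)
Mul(Add(Mul(Add(18, Function('u')(-5, 6)), Add(14, 25)), f), Q) = Mul(Add(Mul(Add(18, 6), Add(14, 25)), Rational(-1, 6)), 23) = Mul(Add(Mul(24, 39), Rational(-1, 6)), 23) = Mul(Add(936, Rational(-1, 6)), 23) = Mul(Rational(5615, 6), 23) = Rational(129145, 6)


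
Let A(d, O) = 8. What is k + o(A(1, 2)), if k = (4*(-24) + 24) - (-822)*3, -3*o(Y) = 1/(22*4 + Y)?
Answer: 689471/288 ≈ 2394.0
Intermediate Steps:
o(Y) = -1/(3*(88 + Y)) (o(Y) = -1/(3*(22*4 + Y)) = -1/(3*(88 + Y)))
k = 2394 (k = (-96 + 24) - 1*(-2466) = -72 + 2466 = 2394)
k + o(A(1, 2)) = 2394 - 1/(264 + 3*8) = 2394 - 1/(264 + 24) = 2394 - 1/288 = 689471/288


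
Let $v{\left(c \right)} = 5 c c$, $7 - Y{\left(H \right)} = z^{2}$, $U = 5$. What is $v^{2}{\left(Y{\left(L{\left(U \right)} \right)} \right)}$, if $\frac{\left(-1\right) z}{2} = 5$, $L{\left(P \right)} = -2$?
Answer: $1870130025$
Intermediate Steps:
$z = -10$ ($z = \left(-2\right) 5 = -10$)
$Y{\left(H \right)} = -93$ ($Y{\left(H \right)} = 7 - \left(-10\right)^{2} = 7 - 100 = -93$)
$v{\left(c \right)} = 5 c^{2}$
$v^{2}{\left(Y{\left(L{\left(U \right)} \right)} \right)} = \left(5 \left(-93\right)^{2}\right)^{2} = \left(5 \cdot 8649\right)^{2} = 43245^{2} = 1870130025$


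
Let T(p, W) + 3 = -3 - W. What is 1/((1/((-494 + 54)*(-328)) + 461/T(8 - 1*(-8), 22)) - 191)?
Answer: -1010240/209588713 ≈ -0.0048201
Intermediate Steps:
T(p, W) = -6 - W (T(p, W) = -3 + (-3 - W) = -6 - W)
1/((1/((-494 + 54)*(-328)) + 461/T(8 - 1*(-8), 22)) - 191) = 1/((1/((-494 + 54)*(-328)) + 461/(-6 - 1*22)) - 191) = 1/((-1/328/(-440) + 461/(-6 - 22)) - 191) = 1/((-1/440*(-1/328) + 461/(-28)) - 191) = 1/((1/144320 + 461*(-1/28)) - 191) = 1/((1/144320 - 461/28) - 191) = 1/(-16632873/1010240 - 191) = 1/(-209588713/1010240) = -1010240/209588713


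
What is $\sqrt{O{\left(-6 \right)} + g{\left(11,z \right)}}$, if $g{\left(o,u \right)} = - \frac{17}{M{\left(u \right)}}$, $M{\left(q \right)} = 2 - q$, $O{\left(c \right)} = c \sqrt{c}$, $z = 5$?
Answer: $\frac{\sqrt{51 - 54 i \sqrt{6}}}{3} \approx 3.2725 - 2.2455 i$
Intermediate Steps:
$O{\left(c \right)} = c^{\frac{3}{2}}$
$g{\left(o,u \right)} = - \frac{17}{2 - u}$
$\sqrt{O{\left(-6 \right)} + g{\left(11,z \right)}} = \sqrt{\left(-6\right)^{\frac{3}{2}} + \frac{17}{-2 + 5}} = \sqrt{- 6 i \sqrt{6} + \frac{17}{3}} = \sqrt{\frac{17}{3} - 6 i \sqrt{6}}$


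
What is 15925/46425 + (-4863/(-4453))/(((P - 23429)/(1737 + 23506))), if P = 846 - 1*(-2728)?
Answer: -171639289958/164185382955 ≈ -1.0454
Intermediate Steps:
P = 3574 (P = 846 + 2728 = 3574)
15925/46425 + (-4863/(-4453))/(((P - 23429)/(1737 + 23506))) = 15925/46425 + (-4863/(-4453))/(((3574 - 23429)/(1737 + 23506))) = 15925*(1/46425) + (-4863*(-1/4453))/((-19855/25243)) = 637/1857 + 4863/(4453*((-19855*1/25243))) = 637/1857 + 4863/(4453*(-19855/25243)) = 637/1857 + (4863/4453)*(-25243/19855) = 637/1857 - 122756709/88414315 = -171639289958/164185382955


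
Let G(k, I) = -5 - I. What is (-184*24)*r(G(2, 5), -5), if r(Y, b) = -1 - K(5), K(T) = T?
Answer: 26496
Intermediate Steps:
r(Y, b) = -6 (r(Y, b) = -1 - 1*5 = -1 - 5 = -6)
(-184*24)*r(G(2, 5), -5) = -184*24*(-6) = -4416*(-6) = 26496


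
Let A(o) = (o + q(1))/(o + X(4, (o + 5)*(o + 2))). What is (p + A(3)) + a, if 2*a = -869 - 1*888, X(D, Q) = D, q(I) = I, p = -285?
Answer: -16281/14 ≈ -1162.9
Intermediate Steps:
A(o) = (1 + o)/(4 + o) (A(o) = (o + 1)/(o + 4) = (1 + o)/(4 + o))
a = -1757/2 (a = (-869 - 1*888)/2 = (-869 - 888)/2 = (1/2)*(-1757) = -1757/2 ≈ -878.50)
(p + A(3)) + a = (-285 + (1 + 3)/(4 + 3)) - 1757/2 = (-285 + 4/7) - 1757/2 = -1991/7 - 1757/2 = -16281/14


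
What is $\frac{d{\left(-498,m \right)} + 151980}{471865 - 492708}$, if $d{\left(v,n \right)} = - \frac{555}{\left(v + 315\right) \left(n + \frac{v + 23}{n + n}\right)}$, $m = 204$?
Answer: $- \frac{767222015940}{105219153211} \approx -7.2917$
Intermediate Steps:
$d{\left(v,n \right)} = - \frac{555}{\left(315 + v\right) \left(n + \frac{23 + v}{2 n}\right)}$
$\frac{d{\left(-498,m \right)} + 151980}{471865 - 492708} = \frac{\left(-1110\right) 204 \frac{1}{7245 + \left(-498\right)^{2} + 338 \left(-498\right) + 630 \cdot 204^{2} + 2 \left(-498\right) 204^{2}} + 151980}{471865 - 492708} = \frac{\left(-1110\right) 204 \frac{1}{7245 + 248004 - 168324 + 630 \cdot 41616 + 2 \left(-498\right) 41616} + 151980}{-20843} = \left(\left(-1110\right) 204 \frac{1}{7245 + 248004 - 168324 + 26218080 - 41449536} + 151980\right) \left(- \frac{1}{20843}\right) = \left(\left(-1110\right) 204 \frac{1}{-15144531} + 151980\right) \left(- \frac{1}{20843}\right) = \left(\left(-1110\right) 204 \left(- \frac{1}{15144531}\right) + 151980\right) \left(- \frac{1}{20843}\right) = \left(\frac{75480}{5048177} + 151980\right) \left(- \frac{1}{20843}\right) = \frac{767222015940}{5048177} \left(- \frac{1}{20843}\right) = - \frac{767222015940}{105219153211}$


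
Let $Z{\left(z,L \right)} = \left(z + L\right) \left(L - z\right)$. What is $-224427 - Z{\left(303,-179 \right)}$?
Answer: $-164659$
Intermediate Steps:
$Z{\left(z,L \right)} = \left(L + z\right) \left(L - z\right)$
$-224427 - Z{\left(303,-179 \right)} = -224427 - \left(\left(-179\right)^{2} - 303^{2}\right) = -224427 - \left(32041 - 91809\right) = -224427 - -59768 = -224427 + 59768 = -164659$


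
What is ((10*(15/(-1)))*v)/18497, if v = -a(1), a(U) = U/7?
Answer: 150/129479 ≈ 0.0011585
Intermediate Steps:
a(U) = U/7 (a(U) = U*(⅐) = U/7)
v = -⅐ (v = -1/7 = -1*⅐ = -⅐ ≈ -0.14286)
((10*(15/(-1)))*v)/18497 = ((10*(15/(-1)))*(-⅐))/18497 = ((10*(15*(-1)))*(-⅐))*(1/18497) = ((10*(-15))*(-⅐))*(1/18497) = -150*(-⅐)*(1/18497) = (150/7)*(1/18497) = 150/129479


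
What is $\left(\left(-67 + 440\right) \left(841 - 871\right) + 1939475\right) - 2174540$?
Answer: $-246255$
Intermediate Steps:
$\left(\left(-67 + 440\right) \left(841 - 871\right) + 1939475\right) - 2174540 = \left(373 \left(-30\right) + 1939475\right) - 2174540 = \left(-11190 + 1939475\right) - 2174540 = 1928285 - 2174540 = -246255$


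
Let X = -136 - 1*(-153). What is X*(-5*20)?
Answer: -1700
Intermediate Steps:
X = 17 (X = -136 + 153 = 17)
X*(-5*20) = 17*(-5*20) = 17*(-100) = -1700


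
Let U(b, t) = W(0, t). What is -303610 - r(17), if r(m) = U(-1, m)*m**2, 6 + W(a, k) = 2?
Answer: -302454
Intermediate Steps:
W(a, k) = -4 (W(a, k) = -6 + 2 = -4)
U(b, t) = -4
r(m) = -4*m**2
-303610 - r(17) = -303610 - (-4)*17**2 = -303610 - (-4)*289 = -303610 - 1*(-1156) = -303610 + 1156 = -302454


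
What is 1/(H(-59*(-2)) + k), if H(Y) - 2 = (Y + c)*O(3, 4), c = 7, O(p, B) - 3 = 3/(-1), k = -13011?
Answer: -1/13009 ≈ -7.6870e-5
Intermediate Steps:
O(p, B) = 0 (O(p, B) = 3 + 3/(-1) = 3 + 3*(-1) = 3 - 3 = 0)
H(Y) = 2 (H(Y) = 2 + (Y + 7)*0 = 2 + (7 + Y)*0 = 2 + 0 = 2)
1/(H(-59*(-2)) + k) = 1/(2 - 13011) = 1/(-13009) = -1/13009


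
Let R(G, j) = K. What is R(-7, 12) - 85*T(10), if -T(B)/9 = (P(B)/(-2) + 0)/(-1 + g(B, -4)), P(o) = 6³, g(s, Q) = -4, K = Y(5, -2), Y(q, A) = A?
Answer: 16522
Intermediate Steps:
K = -2
R(G, j) = -2
P(o) = 216
T(B) = -972/5 (T(B) = -9*(216/(-2) + 0)/(-1 - 4) = -9*(216*(-½) + 0)/(-5) = -9*(-108 + 0)*(-1)/5 = -(-972)*(-1)/5 = -9*108/5 = -972/5)
R(-7, 12) - 85*T(10) = -2 - 85*(-972/5) = -2 + 16524 = 16522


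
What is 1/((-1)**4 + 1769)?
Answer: 1/1770 ≈ 0.00056497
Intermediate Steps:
1/((-1)**4 + 1769) = 1/(1 + 1769) = 1/1770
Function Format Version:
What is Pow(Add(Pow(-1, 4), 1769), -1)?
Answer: Rational(1, 1770) ≈ 0.00056497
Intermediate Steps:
Pow(Add(Pow(-1, 4), 1769), -1) = Pow(Add(1, 1769), -1) = Pow(1770, -1) = Rational(1, 1770)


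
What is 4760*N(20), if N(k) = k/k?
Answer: 4760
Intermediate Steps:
N(k) = 1
4760*N(20) = 4760*1 = 4760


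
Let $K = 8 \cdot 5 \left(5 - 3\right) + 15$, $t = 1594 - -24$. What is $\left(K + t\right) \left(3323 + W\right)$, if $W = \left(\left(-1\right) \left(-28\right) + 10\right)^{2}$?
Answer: $8165871$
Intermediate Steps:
$W = 1444$ ($W = \left(28 + 10\right)^{2} = 38^{2} = 1444$)
$t = 1618$ ($t = 1594 + 24 = 1618$)
$K = 95$ ($K = 8 \cdot 5 \cdot 2 + 15 = 8 \cdot 10 + 15 = 80 + 15 = 95$)
$\left(K + t\right) \left(3323 + W\right) = \left(95 + 1618\right) \left(3323 + 1444\right) = 1713 \cdot 4767 = 8165871$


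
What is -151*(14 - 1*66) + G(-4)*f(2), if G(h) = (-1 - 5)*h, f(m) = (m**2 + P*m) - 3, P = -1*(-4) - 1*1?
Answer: 8020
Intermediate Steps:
P = 3 (P = 4 - 1 = 3)
f(m) = -3 + m**2 + 3*m (f(m) = (m**2 + 3*m) - 3 = -3 + m**2 + 3*m)
G(h) = -6*h
-151*(14 - 1*66) + G(-4)*f(2) = -151*(14 - 1*66) + (-6*(-4))*(-3 + 2**2 + 3*2) = -151*(14 - 66) + 24*(-3 + 4 + 6) = -151*(-52) + 24*7 = 7852 + 168 = 8020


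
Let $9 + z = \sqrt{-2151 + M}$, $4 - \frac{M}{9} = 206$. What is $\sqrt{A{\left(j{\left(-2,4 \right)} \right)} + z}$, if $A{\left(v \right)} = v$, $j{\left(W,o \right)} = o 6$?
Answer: $\sqrt{15 + 63 i} \approx 6.3151 + 4.988 i$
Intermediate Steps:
$M = -1818$ ($M = 36 - 1854 = -1818$)
$j{\left(W,o \right)} = 6 o$
$z = -9 + 63 i$ ($z = -9 + \sqrt{-2151 - 1818} = -9 + \sqrt{-3969} = -9 + 63 i \approx -9.0 + 63.0 i$)
$\sqrt{A{\left(j{\left(-2,4 \right)} \right)} + z} = \sqrt{6 \cdot 4 - \left(9 - 63 i\right)} = \sqrt{24 - \left(9 - 63 i\right)} = \sqrt{15 + 63 i}$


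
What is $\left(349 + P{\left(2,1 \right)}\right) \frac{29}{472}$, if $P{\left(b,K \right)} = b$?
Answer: $\frac{10179}{472} \approx 21.566$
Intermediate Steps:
$\left(349 + P{\left(2,1 \right)}\right) \frac{29}{472} = \left(349 + 2\right) \frac{29}{472} = 351 \cdot 29 \cdot \frac{1}{472} = 351 \cdot \frac{29}{472} = \frac{10179}{472}$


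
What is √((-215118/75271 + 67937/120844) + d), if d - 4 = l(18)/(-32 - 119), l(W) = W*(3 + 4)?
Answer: 57*√126266367260668043283/686751678662 ≈ 0.93265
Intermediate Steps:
l(W) = 7*W (l(W) = W*7 = 7*W)
d = 478/151 (d = 4 + (7*18)/(-32 - 119) = 4 + 126/(-151) = 4 - 1/151*126 = 4 - 126/151 = 478/151 ≈ 3.1656)
√((-215118/75271 + 67937/120844) + d) = √((-215118/75271 + 67937/120844) + 478/151) = √(-20882033665/9096048724 + 478/151) = √(1194724206657/1373503357324) = 57*√126266367260668043283/686751678662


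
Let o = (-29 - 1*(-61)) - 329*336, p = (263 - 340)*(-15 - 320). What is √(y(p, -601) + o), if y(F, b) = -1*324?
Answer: 22*I*√229 ≈ 332.92*I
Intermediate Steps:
p = 25795 (p = -77*(-335) = 25795)
y(F, b) = -324
o = -110512 (o = (-29 + 61) - 110544 = 32 - 110544 = -110512)
√(y(p, -601) + o) = √(-324 - 110512) = √(-110836) = 22*I*√229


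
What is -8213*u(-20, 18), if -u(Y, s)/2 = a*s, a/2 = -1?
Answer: -591336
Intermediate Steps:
a = -2 (a = 2*(-1) = -2)
u(Y, s) = 4*s (u(Y, s) = -(-4)*s = 4*s)
-8213*u(-20, 18) = -32852*18 = -8213*72 = -591336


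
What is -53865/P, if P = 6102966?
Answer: -17955/2034322 ≈ -0.0088260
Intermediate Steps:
-53865/P = -53865/6102966 = -53865*1/6102966 = -17955/2034322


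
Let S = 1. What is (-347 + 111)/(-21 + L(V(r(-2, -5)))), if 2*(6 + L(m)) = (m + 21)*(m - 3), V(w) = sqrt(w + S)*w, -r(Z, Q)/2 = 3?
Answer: 5192/5427 - 1888*I*sqrt(5)/5427 ≈ 0.9567 - 0.77791*I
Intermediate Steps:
r(Z, Q) = -6 (r(Z, Q) = -2*3 = -6)
V(w) = w*sqrt(1 + w) (V(w) = sqrt(w + 1)*w = sqrt(1 + w)*w = w*sqrt(1 + w))
L(m) = -6 + (-3 + m)*(21 + m)/2 (L(m) = -6 + ((m + 21)*(m - 3))/2 = -6 + ((21 + m)*(-3 + m))/2 = -6 + ((-3 + m)*(21 + m))/2 = -6 + (-3 + m)*(21 + m)/2)
(-347 + 111)/(-21 + L(V(r(-2, -5)))) = (-347 + 111)/(-21 + (-75/2 + (-6*sqrt(1 - 6))**2/2 + 9*(-6*sqrt(1 - 6)))) = -236/(-21 + (-75/2 + (-6*I*sqrt(5))**2/2 + 9*(-6*I*sqrt(5)))) = -236/(-21 + (-75/2 + (1/2)*(-180) - 54*I*sqrt(5))) = -236/(-21 + (-75/2 - 90 - 54*I*sqrt(5))) = -236/(-21 + (-255/2 - 54*I*sqrt(5))) = -236/(-297/2 - 54*I*sqrt(5))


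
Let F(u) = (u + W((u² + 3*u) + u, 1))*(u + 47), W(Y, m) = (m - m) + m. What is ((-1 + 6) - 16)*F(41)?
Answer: -40656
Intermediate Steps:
W(Y, m) = m (W(Y, m) = 0 + m = m)
F(u) = (1 + u)*(47 + u) (F(u) = (u + 1)*(u + 47) = (1 + u)*(47 + u))
((-1 + 6) - 16)*F(41) = ((-1 + 6) - 16)*(47 + 41² + 48*41) = (5 - 16)*(47 + 1681 + 1968) = -11*3696 = -40656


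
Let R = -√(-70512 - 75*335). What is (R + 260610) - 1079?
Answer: 259531 - I*√95637 ≈ 2.5953e+5 - 309.25*I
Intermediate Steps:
R = -I*√95637 (R = -√(-70512 - 25125) = -√(-95637) = -I*√95637 ≈ -309.25*I)
(R + 260610) - 1079 = (-I*√95637 + 260610) - 1079 = (260610 - I*√95637) - 1079 = 259531 - I*√95637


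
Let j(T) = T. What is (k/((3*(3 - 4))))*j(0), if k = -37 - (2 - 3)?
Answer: 0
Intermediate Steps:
k = -36 (k = -37 - 1*(-1) = -37 + 1 = -36)
(k/((3*(3 - 4))))*j(0) = -36*1/(3*(3 - 4))*0 = -36/(3*(-1))*0 = -36/(-3)*0 = -36*(-⅓)*0 = 12*0 = 0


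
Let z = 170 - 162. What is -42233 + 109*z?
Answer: -41361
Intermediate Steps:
z = 8
-42233 + 109*z = -42233 + 109*8 = -42233 + 872 = -41361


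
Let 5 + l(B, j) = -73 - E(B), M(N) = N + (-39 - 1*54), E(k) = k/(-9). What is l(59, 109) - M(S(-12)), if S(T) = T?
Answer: 302/9 ≈ 33.556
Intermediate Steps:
E(k) = -k/9 (E(k) = k*(-⅑) = -k/9)
M(N) = -93 + N (M(N) = N + (-39 - 54) = N - 93 = -93 + N)
l(B, j) = -78 + B/9 (l(B, j) = -5 + (-73 - (-1)*B/9) = -5 + (-73 + B/9) = -78 + B/9)
l(59, 109) - M(S(-12)) = (-78 + (⅑)*59) - (-93 - 12) = (-78 + 59/9) - 1*(-105) = -643/9 + 105 = 302/9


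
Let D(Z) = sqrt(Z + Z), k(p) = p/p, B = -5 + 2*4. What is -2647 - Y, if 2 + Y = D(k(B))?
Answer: -2645 - sqrt(2) ≈ -2646.4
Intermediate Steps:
B = 3 (B = -5 + 8 = 3)
k(p) = 1
D(Z) = sqrt(2)*sqrt(Z) (D(Z) = sqrt(2*Z) = sqrt(2)*sqrt(Z))
Y = -2 + sqrt(2) (Y = -2 + sqrt(2)*sqrt(1) = -2 + sqrt(2)*1 = -2 + sqrt(2) ≈ -0.58579)
-2647 - Y = -2647 - (-2 + sqrt(2)) = -2647 + (2 - sqrt(2)) = -2645 - sqrt(2)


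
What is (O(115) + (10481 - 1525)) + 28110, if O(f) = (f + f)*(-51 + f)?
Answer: 51786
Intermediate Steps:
O(f) = 2*f*(-51 + f) (O(f) = (2*f)*(-51 + f) = 2*f*(-51 + f))
(O(115) + (10481 - 1525)) + 28110 = (2*115*(-51 + 115) + (10481 - 1525)) + 28110 = (2*115*64 + 8956) + 28110 = (14720 + 8956) + 28110 = 23676 + 28110 = 51786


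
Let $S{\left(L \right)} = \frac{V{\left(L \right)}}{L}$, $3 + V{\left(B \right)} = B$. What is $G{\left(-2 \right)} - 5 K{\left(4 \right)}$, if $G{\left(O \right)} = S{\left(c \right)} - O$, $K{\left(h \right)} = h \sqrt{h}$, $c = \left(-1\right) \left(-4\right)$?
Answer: $- \frac{151}{4} \approx -37.75$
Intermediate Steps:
$V{\left(B \right)} = -3 + B$
$c = 4$
$K{\left(h \right)} = h^{\frac{3}{2}}$
$S{\left(L \right)} = \frac{-3 + L}{L}$
$G{\left(O \right)} = \frac{1}{4} - O$ ($G{\left(O \right)} = \frac{-3 + 4}{4} - O = \frac{1}{4} \cdot 1 - O = \frac{1}{4} - O$)
$G{\left(-2 \right)} - 5 K{\left(4 \right)} = \left(\frac{1}{4} - -2\right) - 5 \cdot 4^{\frac{3}{2}} = \left(\frac{1}{4} + 2\right) - 40 = \frac{9}{4} - 40 = - \frac{151}{4}$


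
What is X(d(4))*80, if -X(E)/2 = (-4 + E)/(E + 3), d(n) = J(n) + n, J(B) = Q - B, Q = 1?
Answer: 120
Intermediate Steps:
J(B) = 1 - B
d(n) = 1 (d(n) = (1 - n) + n = 1)
X(E) = -2*(-4 + E)/(3 + E) (X(E) = -2*(-4 + E)/(E + 3) = -2*(-4 + E)/(3 + E))
X(d(4))*80 = (2*(4 - 1*1)/(3 + 1))*80 = (2*(4 - 1)/4)*80 = (2*(1/4)*3)*80 = (3/2)*80 = 120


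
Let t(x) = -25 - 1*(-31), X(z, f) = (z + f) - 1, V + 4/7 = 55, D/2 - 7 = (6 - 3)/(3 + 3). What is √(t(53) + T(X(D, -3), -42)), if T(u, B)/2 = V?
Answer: 2*√1407/7 ≈ 10.717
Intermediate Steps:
D = 15 (D = 14 + 2*((6 - 3)/(3 + 3)) = 14 + 2*(3/6) = 14 + 2*(3*(⅙)) = 14 + 2*(½) = 14 + 1 = 15)
V = 381/7 (V = -4/7 + 55 = 381/7 ≈ 54.429)
X(z, f) = -1 + f + z (X(z, f) = (f + z) - 1 = -1 + f + z)
T(u, B) = 762/7 (T(u, B) = 2*(381/7) = 762/7)
t(x) = 6 (t(x) = -25 + 31 = 6)
√(t(53) + T(X(D, -3), -42)) = √(6 + 762/7) = √(804/7) = 2*√1407/7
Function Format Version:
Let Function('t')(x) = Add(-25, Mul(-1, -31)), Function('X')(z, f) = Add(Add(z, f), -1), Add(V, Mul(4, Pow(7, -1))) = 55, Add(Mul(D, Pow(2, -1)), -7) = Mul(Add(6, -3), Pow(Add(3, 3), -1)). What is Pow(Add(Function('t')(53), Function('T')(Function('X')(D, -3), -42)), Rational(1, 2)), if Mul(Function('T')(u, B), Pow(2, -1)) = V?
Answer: Mul(Rational(2, 7), Pow(1407, Rational(1, 2))) ≈ 10.717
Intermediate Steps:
D = 15 (D = Add(14, Mul(2, Mul(Add(6, -3), Pow(Add(3, 3), -1)))) = Add(14, Mul(2, Mul(3, Pow(6, -1)))) = Add(14, Mul(2, Mul(3, Rational(1, 6)))) = Add(14, Mul(2, Rational(1, 2))) = Add(14, 1) = 15)
V = Rational(381, 7) (V = Add(Rational(-4, 7), 55) = Rational(381, 7) ≈ 54.429)
Function('X')(z, f) = Add(-1, f, z) (Function('X')(z, f) = Add(Add(f, z), -1) = Add(-1, f, z))
Function('T')(u, B) = Rational(762, 7) (Function('T')(u, B) = Mul(2, Rational(381, 7)) = Rational(762, 7))
Function('t')(x) = 6 (Function('t')(x) = Add(-25, 31) = 6)
Pow(Add(Function('t')(53), Function('T')(Function('X')(D, -3), -42)), Rational(1, 2)) = Pow(Add(6, Rational(762, 7)), Rational(1, 2)) = Pow(Rational(804, 7), Rational(1, 2)) = Mul(Rational(2, 7), Pow(1407, Rational(1, 2)))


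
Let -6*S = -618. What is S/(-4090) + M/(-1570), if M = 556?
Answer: -48715/128426 ≈ -0.37932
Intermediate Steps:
S = 103 (S = -1/6*(-618) = 103)
S/(-4090) + M/(-1570) = 103/(-4090) + 556/(-1570) = 103*(-1/4090) + 556*(-1/1570) = -103/4090 - 278/785 = -48715/128426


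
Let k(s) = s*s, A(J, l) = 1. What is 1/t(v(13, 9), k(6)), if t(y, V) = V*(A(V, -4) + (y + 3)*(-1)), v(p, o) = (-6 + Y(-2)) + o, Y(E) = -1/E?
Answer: -1/198 ≈ -0.0050505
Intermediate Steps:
v(p, o) = -11/2 + o (v(p, o) = (-6 - 1/(-2)) + o = (-6 - 1*(-½)) + o = (-6 + ½) + o = -11/2 + o)
k(s) = s²
t(y, V) = V*(-2 - y) (t(y, V) = V*(1 + (y + 3)*(-1)) = V*(1 + (3 + y)*(-1)) = V*(1 + (-3 - y)) = V*(-2 - y))
1/t(v(13, 9), k(6)) = 1/(-1*6²*(2 + (-11/2 + 9))) = 1/(-1*36*(2 + 7/2)) = 1/(-1*36*11/2) = 1/(-198) = -1/198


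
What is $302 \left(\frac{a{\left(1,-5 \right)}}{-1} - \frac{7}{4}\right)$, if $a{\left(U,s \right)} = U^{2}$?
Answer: $- \frac{1661}{2} \approx -830.5$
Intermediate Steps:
$302 \left(\frac{a{\left(1,-5 \right)}}{-1} - \frac{7}{4}\right) = 302 \left(\frac{1^{2}}{-1} - \frac{7}{4}\right) = 302 \left(1 \left(-1\right) - \frac{7}{4}\right) = 302 \left(-1 - \frac{7}{4}\right) = 302 \left(- \frac{11}{4}\right) = - \frac{1661}{2}$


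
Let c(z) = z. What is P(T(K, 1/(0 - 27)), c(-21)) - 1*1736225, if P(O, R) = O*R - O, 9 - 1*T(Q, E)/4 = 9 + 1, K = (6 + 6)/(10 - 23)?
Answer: -1736137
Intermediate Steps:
K = -12/13 (K = 12/(-13) = 12*(-1/13) = -12/13 ≈ -0.92308)
T(Q, E) = -4 (T(Q, E) = 36 - 4*(9 + 1) = 36 - 4*10 = 36 - 40 = -4)
P(O, R) = -O + O*R
P(T(K, 1/(0 - 27)), c(-21)) - 1*1736225 = -4*(-1 - 21) - 1*1736225 = -4*(-22) - 1736225 = 88 - 1736225 = -1736137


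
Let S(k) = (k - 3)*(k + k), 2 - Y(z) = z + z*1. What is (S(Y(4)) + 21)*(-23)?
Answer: -2967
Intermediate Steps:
Y(z) = 2 - 2*z (Y(z) = 2 - (z + z*1) = 2 - (z + z) = 2 - 2*z)
S(k) = 2*k*(-3 + k) (S(k) = (-3 + k)*(2*k) = 2*k*(-3 + k))
(S(Y(4)) + 21)*(-23) = (2*(2 - 2*4)*(-3 + (2 - 2*4)) + 21)*(-23) = (2*(2 - 8)*(-3 + (2 - 8)) + 21)*(-23) = (2*(-6)*(-3 - 6) + 21)*(-23) = (2*(-6)*(-9) + 21)*(-23) = (108 + 21)*(-23) = 129*(-23) = -2967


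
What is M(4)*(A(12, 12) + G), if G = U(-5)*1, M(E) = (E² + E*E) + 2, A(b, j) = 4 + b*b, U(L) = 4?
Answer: 5168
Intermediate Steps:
A(b, j) = 4 + b²
M(E) = 2 + 2*E² (M(E) = (E² + E²) + 2 = 2*E² + 2 = 2 + 2*E²)
G = 4 (G = 4*1 = 4)
M(4)*(A(12, 12) + G) = (2 + 2*4²)*((4 + 12²) + 4) = (2 + 2*16)*((4 + 144) + 4) = (2 + 32)*(148 + 4) = 34*152 = 5168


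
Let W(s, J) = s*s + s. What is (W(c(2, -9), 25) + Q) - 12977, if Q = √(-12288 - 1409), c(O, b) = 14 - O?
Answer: -12821 + I*√13697 ≈ -12821.0 + 117.03*I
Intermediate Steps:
Q = I*√13697 (Q = √(-13697) = I*√13697 ≈ 117.03*I)
W(s, J) = s + s² (W(s, J) = s² + s = s + s²)
(W(c(2, -9), 25) + Q) - 12977 = ((14 - 1*2)*(1 + (14 - 1*2)) + I*√13697) - 12977 = ((14 - 2)*(1 + (14 - 2)) + I*√13697) - 12977 = (12*(1 + 12) + I*√13697) - 12977 = (12*13 + I*√13697) - 12977 = (156 + I*√13697) - 12977 = -12821 + I*√13697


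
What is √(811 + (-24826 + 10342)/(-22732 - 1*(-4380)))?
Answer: √4271988883/2294 ≈ 28.492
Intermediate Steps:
√(811 + (-24826 + 10342)/(-22732 - 1*(-4380))) = √(811 - 14484/(-22732 + 4380)) = √(811 - 14484/(-18352)) = √(811 - 14484*(-1/18352)) = √(811 + 3621/4588) = √(3724489/4588) = √4271988883/2294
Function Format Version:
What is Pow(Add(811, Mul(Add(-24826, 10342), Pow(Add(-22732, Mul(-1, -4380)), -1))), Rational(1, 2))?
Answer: Mul(Rational(1, 2294), Pow(4271988883, Rational(1, 2))) ≈ 28.492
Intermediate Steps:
Pow(Add(811, Mul(Add(-24826, 10342), Pow(Add(-22732, Mul(-1, -4380)), -1))), Rational(1, 2)) = Pow(Add(811, Mul(-14484, Pow(Add(-22732, 4380), -1))), Rational(1, 2)) = Pow(Add(811, Mul(-14484, Pow(-18352, -1))), Rational(1, 2)) = Pow(Add(811, Mul(-14484, Rational(-1, 18352))), Rational(1, 2)) = Pow(Add(811, Rational(3621, 4588)), Rational(1, 2)) = Pow(Rational(3724489, 4588), Rational(1, 2)) = Mul(Rational(1, 2294), Pow(4271988883, Rational(1, 2)))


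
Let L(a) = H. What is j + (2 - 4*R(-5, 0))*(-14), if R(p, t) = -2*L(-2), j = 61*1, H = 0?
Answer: 33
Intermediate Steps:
L(a) = 0
j = 61
R(p, t) = 0 (R(p, t) = -2*0 = 0)
j + (2 - 4*R(-5, 0))*(-14) = 61 + (2 - 4*0)*(-14) = 61 + (2 + 0)*(-14) = 61 + 2*(-14) = 61 - 28 = 33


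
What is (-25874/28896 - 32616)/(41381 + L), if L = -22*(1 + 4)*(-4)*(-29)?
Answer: -471248905/413516208 ≈ -1.1396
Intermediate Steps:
L = -12760 (L = -110*(-4)*(-29) = -22*(-20)*(-29) = 440*(-29) = -12760)
(-25874/28896 - 32616)/(41381 + L) = (-25874/28896 - 32616)/(41381 - 12760) = (-25874*1/28896 - 32616)/28621 = (-12937/14448 - 32616)*(1/28621) = -471248905/14448*1/28621 = -471248905/413516208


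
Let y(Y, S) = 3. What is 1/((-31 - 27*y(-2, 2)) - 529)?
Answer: -1/641 ≈ -0.0015601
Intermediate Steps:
1/((-31 - 27*y(-2, 2)) - 529) = 1/((-31 - 27*3) - 529) = 1/((-31 - 81) - 529) = 1/(-112 - 529) = 1/(-641) = -1/641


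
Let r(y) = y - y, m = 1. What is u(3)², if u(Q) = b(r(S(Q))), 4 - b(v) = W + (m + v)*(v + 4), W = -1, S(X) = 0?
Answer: 1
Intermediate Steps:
r(y) = 0
b(v) = 5 - (1 + v)*(4 + v) (b(v) = 4 - (-1 + (1 + v)*(v + 4)) = 4 - (-1 + (1 + v)*(4 + v)) = 4 + (1 - (1 + v)*(4 + v)) = 5 - (1 + v)*(4 + v))
u(Q) = 1 (u(Q) = 1 - 1*0² - 5*0 = 1 - 1*0 + 0 = 1 + 0 + 0 = 1)
u(3)² = 1² = 1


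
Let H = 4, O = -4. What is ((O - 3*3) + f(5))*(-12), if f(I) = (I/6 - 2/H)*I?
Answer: 136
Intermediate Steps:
f(I) = I*(-½ + I/6) (f(I) = (I/6 - 2/4)*I = (I*(⅙) - 2*¼)*I = (I/6 - ½)*I = (-½ + I/6)*I = I*(-½ + I/6))
((O - 3*3) + f(5))*(-12) = ((-4 - 3*3) + (⅙)*5*(-3 + 5))*(-12) = ((-4 - 9) + (⅙)*5*2)*(-12) = (-13 + 5/3)*(-12) = -34/3*(-12) = 136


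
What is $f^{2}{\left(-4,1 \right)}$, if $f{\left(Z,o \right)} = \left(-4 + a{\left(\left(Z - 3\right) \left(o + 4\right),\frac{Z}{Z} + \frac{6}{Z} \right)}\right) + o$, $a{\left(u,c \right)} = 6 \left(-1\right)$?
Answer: $81$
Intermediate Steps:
$a{\left(u,c \right)} = -6$
$f{\left(Z,o \right)} = -10 + o$ ($f{\left(Z,o \right)} = \left(-4 - 6\right) + o = -10 + o$)
$f^{2}{\left(-4,1 \right)} = \left(-10 + 1\right)^{2} = \left(-9\right)^{2} = 81$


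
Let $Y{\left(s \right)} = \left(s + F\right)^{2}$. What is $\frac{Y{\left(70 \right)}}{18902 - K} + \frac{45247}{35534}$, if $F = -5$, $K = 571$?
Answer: $\frac{979553907}{651373754} \approx 1.5038$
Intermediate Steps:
$Y{\left(s \right)} = \left(-5 + s\right)^{2}$ ($Y{\left(s \right)} = \left(s - 5\right)^{2} = \left(-5 + s\right)^{2}$)
$\frac{Y{\left(70 \right)}}{18902 - K} + \frac{45247}{35534} = \frac{\left(-5 + 70\right)^{2}}{18902 - 571} + \frac{45247}{35534} = \frac{65^{2}}{18902 - 571} + 45247 \cdot \frac{1}{35534} = \frac{4225}{18331} + \frac{45247}{35534} = \frac{979553907}{651373754}$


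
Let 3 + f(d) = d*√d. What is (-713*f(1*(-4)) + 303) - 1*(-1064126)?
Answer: 1066568 + 5704*I ≈ 1.0666e+6 + 5704.0*I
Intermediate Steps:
f(d) = -3 + d^(3/2) (f(d) = -3 + d*√d = -3 + d^(3/2))
(-713*f(1*(-4)) + 303) - 1*(-1064126) = (-713*(-3 + (1*(-4))^(3/2)) + 303) - 1*(-1064126) = (-713*(-3 + (-4)^(3/2)) + 303) + 1064126 = (-713*(-3 - 8*I) + 303) + 1064126 = ((2139 + 5704*I) + 303) + 1064126 = (2442 + 5704*I) + 1064126 = 1066568 + 5704*I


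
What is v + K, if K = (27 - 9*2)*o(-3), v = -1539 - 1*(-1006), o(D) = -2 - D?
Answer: -524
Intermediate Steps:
v = -533 (v = -1539 + 1006 = -533)
K = 9 (K = (27 - 9*2)*(-2 - 1*(-3)) = (27 - 18)*(-2 + 3) = 9*1 = 9)
v + K = -533 + 9 = -524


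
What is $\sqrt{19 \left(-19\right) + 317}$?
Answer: $2 i \sqrt{11} \approx 6.6332 i$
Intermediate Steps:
$\sqrt{19 \left(-19\right) + 317} = \sqrt{-361 + 317} = \sqrt{-44} = 2 i \sqrt{11}$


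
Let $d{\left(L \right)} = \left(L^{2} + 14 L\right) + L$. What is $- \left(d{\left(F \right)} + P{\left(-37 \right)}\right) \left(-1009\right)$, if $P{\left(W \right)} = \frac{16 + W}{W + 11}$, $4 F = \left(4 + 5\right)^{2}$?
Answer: $\frac{149978769}{208} \approx 7.2105 \cdot 10^{5}$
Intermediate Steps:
$F = \frac{81}{4}$ ($F = \frac{\left(4 + 5\right)^{2}}{4} = \frac{9^{2}}{4} = \frac{1}{4} \cdot 81 = \frac{81}{4} \approx 20.25$)
$d{\left(L \right)} = L^{2} + 15 L$
$P{\left(W \right)} = \frac{16 + W}{11 + W}$
$- \left(d{\left(F \right)} + P{\left(-37 \right)}\right) \left(-1009\right) = - \left(\frac{81 \left(15 + \frac{81}{4}\right)}{4} + \frac{16 - 37}{11 - 37}\right) \left(-1009\right) = - \left(\frac{81}{4} \cdot \frac{141}{4} + \frac{1}{-26} \left(-21\right)\right) \left(-1009\right) = - \left(\frac{11421}{16} - - \frac{21}{26}\right) \left(-1009\right) = - \left(\frac{11421}{16} + \frac{21}{26}\right) \left(-1009\right) = - \frac{148641 \left(-1009\right)}{208} = \left(-1\right) \left(- \frac{149978769}{208}\right) = \frac{149978769}{208}$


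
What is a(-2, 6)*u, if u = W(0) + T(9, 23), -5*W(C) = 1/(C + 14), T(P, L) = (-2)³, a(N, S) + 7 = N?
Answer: 5049/70 ≈ 72.129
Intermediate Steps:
a(N, S) = -7 + N
T(P, L) = -8
W(C) = -1/(5*(14 + C)) (W(C) = -1/(5*(C + 14)) = -1/(5*(14 + C)))
u = -561/70 (u = -1/(70 + 5*0) - 8 = -1/(70 + 0) - 8 = -1/70 - 8 = -561/70 ≈ -8.0143)
a(-2, 6)*u = (-7 - 2)*(-561/70) = -9*(-561/70) = 5049/70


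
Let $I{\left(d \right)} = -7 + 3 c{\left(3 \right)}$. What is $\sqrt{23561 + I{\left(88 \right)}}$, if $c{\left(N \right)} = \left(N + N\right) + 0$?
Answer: $2 \sqrt{5893} \approx 153.53$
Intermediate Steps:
$c{\left(N \right)} = 2 N$ ($c{\left(N \right)} = 2 N + 0 = 2 N$)
$I{\left(d \right)} = 11$ ($I{\left(d \right)} = -7 + 3 \cdot 2 \cdot 3 = -7 + 3 \cdot 6 = -7 + 18 = 11$)
$\sqrt{23561 + I{\left(88 \right)}} = \sqrt{23561 + 11} = \sqrt{23572} = 2 \sqrt{5893}$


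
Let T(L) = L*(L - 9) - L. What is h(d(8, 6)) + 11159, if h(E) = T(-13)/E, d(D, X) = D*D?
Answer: 714475/64 ≈ 11164.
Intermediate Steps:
d(D, X) = D²
T(L) = -L + L*(-9 + L) (T(L) = L*(-9 + L) - L = -L + L*(-9 + L))
h(E) = 299/E (h(E) = (-13*(-10 - 13))/E = (-13*(-23))/E = 299/E)
h(d(8, 6)) + 11159 = 299/(8²) + 11159 = 299/64 + 11159 = 714475/64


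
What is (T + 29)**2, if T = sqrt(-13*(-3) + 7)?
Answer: (29 + sqrt(46))**2 ≈ 1280.4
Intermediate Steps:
T = sqrt(46) (T = sqrt(39 + 7) = sqrt(46) ≈ 6.7823)
(T + 29)**2 = (sqrt(46) + 29)**2 = (29 + sqrt(46))**2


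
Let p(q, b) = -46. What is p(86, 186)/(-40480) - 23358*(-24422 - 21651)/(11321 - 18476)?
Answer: -63135490051/419760 ≈ -1.5041e+5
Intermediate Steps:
p(86, 186)/(-40480) - 23358*(-24422 - 21651)/(11321 - 18476) = -46/(-40480) - 23358*(-24422 - 21651)/(11321 - 18476) = -46*(-1/40480) - 23358/((-7155/(-46073))) = 1/880 - 23358/((-7155*(-1/46073))) = 1/880 - 23358/7155/46073 = 1/880 - 23358*46073/7155 = 1/880 - 358724378/2385 = -63135490051/419760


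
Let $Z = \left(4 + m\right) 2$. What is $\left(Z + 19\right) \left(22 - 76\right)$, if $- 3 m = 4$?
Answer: $-1314$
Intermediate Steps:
$m = - \frac{4}{3}$ ($m = \left(- \frac{1}{3}\right) 4 = - \frac{4}{3} \approx -1.3333$)
$Z = \frac{16}{3}$ ($Z = \left(4 - \frac{4}{3}\right) 2 = \frac{8}{3} \cdot 2 = \frac{16}{3} \approx 5.3333$)
$\left(Z + 19\right) \left(22 - 76\right) = \left(\frac{16}{3} + 19\right) \left(22 - 76\right) = \frac{73}{3} \left(-54\right) = -1314$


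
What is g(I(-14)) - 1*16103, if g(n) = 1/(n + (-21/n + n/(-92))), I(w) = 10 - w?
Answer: -67745137/4207 ≈ -16103.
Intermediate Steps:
g(n) = 1/(-21/n + 91*n/92) (g(n) = 1/(n + (-21/n + n*(-1/92))) = 1/(n + (-21/n - n/92)) = 1/(-21/n + 91*n/92))
g(I(-14)) - 1*16103 = 92*(10 - 1*(-14))/(7*(-276 + 13*(10 - 1*(-14))**2)) - 1*16103 = 92*(10 + 14)/(7*(-276 + 13*(10 + 14)**2)) - 16103 = (92/7)*24/(-276 + 13*24**2) - 16103 = (92/7)*24/(-276 + 13*576) - 16103 = (92/7)*24/(-276 + 7488) - 16103 = (92/7)*24/7212 - 16103 = (92/7)*24*(1/7212) - 16103 = 184/4207 - 16103 = -67745137/4207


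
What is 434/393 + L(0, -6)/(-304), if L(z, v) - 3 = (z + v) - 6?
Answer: 135473/119472 ≈ 1.1339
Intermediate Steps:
L(z, v) = -3 + v + z (L(z, v) = 3 + ((z + v) - 6) = 3 + ((v + z) - 6) = 3 + (-6 + v + z) = -3 + v + z)
434/393 + L(0, -6)/(-304) = 434/393 + (-3 - 6 + 0)/(-304) = 434*(1/393) - 9*(-1/304) = 434/393 + 9/304 = 135473/119472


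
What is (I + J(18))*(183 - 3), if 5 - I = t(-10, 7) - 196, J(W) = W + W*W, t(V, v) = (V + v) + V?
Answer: 100080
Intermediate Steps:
t(V, v) = v + 2*V
J(W) = W + W²
I = 214 (I = 5 - ((7 + 2*(-10)) - 196) = 5 - ((7 - 20) - 196) = 5 - (-13 - 196) = 5 - 1*(-209) = 5 + 209 = 214)
(I + J(18))*(183 - 3) = (214 + 18*(1 + 18))*(183 - 3) = (214 + 18*19)*180 = (214 + 342)*180 = 556*180 = 100080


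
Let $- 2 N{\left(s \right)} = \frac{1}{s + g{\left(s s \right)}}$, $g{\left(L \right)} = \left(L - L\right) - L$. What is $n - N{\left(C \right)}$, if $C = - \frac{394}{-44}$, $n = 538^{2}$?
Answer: $\frac{9978581658}{34475} \approx 2.8944 \cdot 10^{5}$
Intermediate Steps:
$n = 289444$
$g{\left(L \right)} = - L$ ($g{\left(L \right)} = 0 - L = - L$)
$C = \frac{197}{22}$ ($C = \left(-394\right) \left(- \frac{1}{44}\right) = \frac{197}{22} \approx 8.9545$)
$N{\left(s \right)} = - \frac{1}{2 \left(s - s^{2}\right)}$ ($N{\left(s \right)} = - \frac{1}{2 \left(s - s s\right)} = - \frac{1}{2 \left(s - s^{2}\right)}$)
$n - N{\left(C \right)} = 289444 - \frac{1}{2 \cdot \frac{197}{22} \left(-1 + \frac{197}{22}\right)} = 289444 - \frac{1}{2} \cdot \frac{22}{197} \frac{1}{\frac{175}{22}} = 289444 - \frac{1}{2} \cdot \frac{22}{197} \cdot \frac{22}{175} = 289444 - \frac{242}{34475} = \frac{9978581658}{34475}$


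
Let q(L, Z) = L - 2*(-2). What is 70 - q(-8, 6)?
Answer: 74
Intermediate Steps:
q(L, Z) = 4 + L (q(L, Z) = L + 4 = 4 + L)
70 - q(-8, 6) = 70 - (4 - 8) = 70 - 1*(-4) = 70 + 4 = 74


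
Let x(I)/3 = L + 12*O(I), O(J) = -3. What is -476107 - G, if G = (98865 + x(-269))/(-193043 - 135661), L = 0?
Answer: -52166058857/109568 ≈ -4.7611e+5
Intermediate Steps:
x(I) = -108 (x(I) = 3*(0 + 12*(-3)) = 3*(0 - 36) = 3*(-36) = -108)
G = -32919/109568 (G = (98865 - 108)/(-193043 - 135661) = 98757/(-328704) = 98757*(-1/328704) = -32919/109568 ≈ -0.30044)
-476107 - G = -476107 - 1*(-32919/109568) = -476107 + 32919/109568 = -52166058857/109568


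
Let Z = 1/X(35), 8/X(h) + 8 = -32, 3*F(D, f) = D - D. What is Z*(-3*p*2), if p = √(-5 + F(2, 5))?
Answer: 30*I*√5 ≈ 67.082*I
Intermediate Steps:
F(D, f) = 0 (F(D, f) = (D - D)/3 = (⅓)*0 = 0)
p = I*√5 (p = √(-5 + 0) = √(-5) = I*√5 ≈ 2.2361*I)
X(h) = -⅕ (X(h) = 8/(-8 - 32) = 8/(-40) = 8*(-1/40) = -⅕)
Z = -5 (Z = 1/(-⅕) = -5)
Z*(-3*p*2) = -5*(-3*I*√5)*2 = -(-30)*I*√5 = 30*I*√5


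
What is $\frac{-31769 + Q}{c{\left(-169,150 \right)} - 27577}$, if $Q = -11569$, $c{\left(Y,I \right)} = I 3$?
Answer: $\frac{43338}{27127} \approx 1.5976$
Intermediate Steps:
$c{\left(Y,I \right)} = 3 I$
$\frac{-31769 + Q}{c{\left(-169,150 \right)} - 27577} = \frac{-31769 - 11569}{3 \cdot 150 - 27577} = - \frac{43338}{450 - 27577} = - \frac{43338}{-27127} = \left(-43338\right) \left(- \frac{1}{27127}\right) = \frac{43338}{27127}$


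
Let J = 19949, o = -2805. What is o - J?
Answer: -22754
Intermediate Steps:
o - J = -2805 - 1*19949 = -2805 - 19949 = -22754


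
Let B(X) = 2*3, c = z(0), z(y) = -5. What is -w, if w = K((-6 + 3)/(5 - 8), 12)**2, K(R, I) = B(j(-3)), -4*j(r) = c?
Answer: -36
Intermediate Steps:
c = -5
j(r) = 5/4 (j(r) = -1/4*(-5) = 5/4)
B(X) = 6
K(R, I) = 6
w = 36 (w = 6**2 = 36)
-w = -1*36 = -36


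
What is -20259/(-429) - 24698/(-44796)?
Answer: 153019601/3202914 ≈ 47.775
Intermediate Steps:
-20259/(-429) - 24698/(-44796) = -20259*(-1/429) - 24698*(-1/44796) = 6753/143 + 12349/22398 = 153019601/3202914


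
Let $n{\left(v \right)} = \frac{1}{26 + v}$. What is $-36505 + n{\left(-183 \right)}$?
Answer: $- \frac{5731286}{157} \approx -36505.0$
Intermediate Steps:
$-36505 + n{\left(-183 \right)} = -36505 + \frac{1}{26 - 183} = -36505 + \frac{1}{-157} = -36505 - \frac{1}{157} = - \frac{5731286}{157}$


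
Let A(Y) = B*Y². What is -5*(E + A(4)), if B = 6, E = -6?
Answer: -450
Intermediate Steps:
A(Y) = 6*Y²
-5*(E + A(4)) = -5*(-6 + 6*4²) = -5*(-6 + 6*16) = -5*(-6 + 96) = -5*90 = -450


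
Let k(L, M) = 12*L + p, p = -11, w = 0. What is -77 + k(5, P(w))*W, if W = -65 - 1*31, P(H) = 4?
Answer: -4781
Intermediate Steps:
k(L, M) = -11 + 12*L (k(L, M) = 12*L - 11 = -11 + 12*L)
W = -96 (W = -65 - 31 = -96)
-77 + k(5, P(w))*W = -77 + (-11 + 12*5)*(-96) = -77 + (-11 + 60)*(-96) = -77 + 49*(-96) = -77 - 4704 = -4781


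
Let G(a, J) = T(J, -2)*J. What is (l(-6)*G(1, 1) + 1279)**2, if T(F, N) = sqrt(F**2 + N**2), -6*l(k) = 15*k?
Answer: 1636966 + 38370*sqrt(5) ≈ 1.7228e+6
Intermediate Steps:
l(k) = -5*k/2
G(a, J) = J*sqrt(4 + J**2) (G(a, J) = sqrt(J**2 + (-2)**2)*J = sqrt(J**2 + 4)*J = sqrt(4 + J**2)*J = J*sqrt(4 + J**2))
(l(-6)*G(1, 1) + 1279)**2 = ((-5/2*(-6))*(1*sqrt(4 + 1**2)) + 1279)**2 = (15*(1*sqrt(4 + 1)) + 1279)**2 = (15*(1*sqrt(5)) + 1279)**2 = (15*sqrt(5) + 1279)**2 = (1279 + 15*sqrt(5))**2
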